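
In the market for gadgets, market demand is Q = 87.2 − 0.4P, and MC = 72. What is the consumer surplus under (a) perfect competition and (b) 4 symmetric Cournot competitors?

Competition: CS = 4263.2; Cournot: CS = 2728.448

Inverting demand: P = 218 − 2.5Q.
Perfect competition: P = MC = 72, so 218 − 2.5Q = 72 and Q = 58.4.
CS = ½·(218 − 72)·58.4 = 4263.2.
Cournot with 4 identical firms: the symmetric best-response condition is 218 − 12.5q = 72. Each firm produces q = 11.68, total output Q = 46.72, price P = 101.2.
CS = ½·(218 − 101.2)·46.72 = 2728.448.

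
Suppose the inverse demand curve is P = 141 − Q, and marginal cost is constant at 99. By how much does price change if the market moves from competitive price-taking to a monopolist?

Price rises by 21

Competitive firms price at marginal cost: P = 99, giving Q = 42.
The monopolist equates marginal revenue to marginal cost: 141 − 2Q = 99, so Q = 21. From demand, P = 120.
Change in price: 120 − 99 = 21.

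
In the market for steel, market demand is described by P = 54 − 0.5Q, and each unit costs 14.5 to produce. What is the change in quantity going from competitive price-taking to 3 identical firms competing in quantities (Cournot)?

Quantity falls by 19.75

Under competition P = MC = 14.5, so Q = (54 − 14.5)/0.5 = 79.
Cournot with 3 identical firms: the symmetric best-response condition is 54 − 2q = 14.5. Each firm produces q = 19.75, total output Q = 59.25, price P = 24.375.
Change in quantity: 59.25 − 79 = −19.75.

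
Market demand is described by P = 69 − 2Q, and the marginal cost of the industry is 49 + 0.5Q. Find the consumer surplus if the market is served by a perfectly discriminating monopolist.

A perfectly discriminating monopolist sells every unit with P(Q) ≥ MC(Q), so output equals the competitive quantity Q = 8. Each buyer pays their reservation price, so CS = 0 and the firm captures all surplus.
CS = 0.

CS = 0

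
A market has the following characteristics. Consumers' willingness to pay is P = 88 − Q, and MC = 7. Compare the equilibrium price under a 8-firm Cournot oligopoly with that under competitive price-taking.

Cournot: P = 16; Competition: P = 7

In a 8-firm Cournot equilibrium, symmetry and the first-order condition give q = (88 − 7)/(9) = 9. So Q = 72 and P = 16.
Under competition P = MC = 7, so Q = (88 − 7)/1 = 81.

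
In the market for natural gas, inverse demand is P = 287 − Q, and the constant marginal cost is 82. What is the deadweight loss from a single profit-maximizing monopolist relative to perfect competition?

DWL = 5253.125

Perfect competition: P = MC = 82, so 287 − Q = 82 and Q = 205.
Monopoly sets MR = MC: 287 − 2Q = 82 ⇒ Q = 102.5, P = 287 − 102.5 = 184.5.
DWL is the triangle between Q = 102.5 and Q = 205: ½·(205 − 102.5)·(184.5 − 82) = 5253.125.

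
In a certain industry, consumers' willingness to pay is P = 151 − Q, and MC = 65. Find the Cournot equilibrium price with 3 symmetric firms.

P = 86.5

Cournot with 3 identical firms: the symmetric best-response condition is 151 − 4q = 65. Each firm produces q = 21.5, total output Q = 64.5, price P = 86.5.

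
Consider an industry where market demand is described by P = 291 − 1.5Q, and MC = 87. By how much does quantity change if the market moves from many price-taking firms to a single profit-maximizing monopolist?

Quantity falls by 68

Competitive firms price at marginal cost: P = 87, giving Q = 136.
A monopolist chooses Q where MR = MC. MR = 291 − 3Q; setting this equal to 87 gives Q = 68 and P = 189.
Change in quantity: 68 − 136 = −68.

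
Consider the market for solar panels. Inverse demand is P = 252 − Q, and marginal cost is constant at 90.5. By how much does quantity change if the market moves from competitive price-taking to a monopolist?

Perfect competition: P = MC = 90.5, so 252 − Q = 90.5 and Q = 161.5.
Monopoly sets MR = MC: 252 − 2Q = 90.5 ⇒ Q = 80.75, P = 252 − 80.75 = 171.25.
Change in quantity: 80.75 − 161.5 = −80.75.

Q falls by 80.75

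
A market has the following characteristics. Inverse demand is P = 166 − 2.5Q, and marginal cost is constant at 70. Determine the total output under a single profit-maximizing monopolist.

The monopolist equates marginal revenue to marginal cost: 166 − 5Q = 70, so Q = 19.2. From demand, P = 118.

Q = 19.2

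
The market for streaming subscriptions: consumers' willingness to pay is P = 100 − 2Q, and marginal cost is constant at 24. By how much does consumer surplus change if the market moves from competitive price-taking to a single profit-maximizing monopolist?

Competitive firms price at marginal cost: P = 24, giving Q = 38.
CS = ½·(100 − 24)·38 = 1444.
The monopolist equates marginal revenue to marginal cost: 100 − 4Q = 24, so Q = 19. From demand, P = 62.
CS = ½·(100 − 62)·19 = 361.
Change in consumer surplus: 361 − 1444 = −1083.

CS falls by 1083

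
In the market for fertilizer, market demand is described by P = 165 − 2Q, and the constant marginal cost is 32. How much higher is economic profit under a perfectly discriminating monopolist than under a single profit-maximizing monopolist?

Economic profit rises by 2211.125

A monopolist chooses Q where MR = MC. MR = 165 − 4Q; setting this equal to 32 gives Q = 33.25 and P = 98.5.
Profit = (98.5 − 32)·33.25 = 2211.125.
Under first-degree price discrimination the firm charges each unit its demand price and produces up to where P = MC, i.e. Q = 66.5. Consumer surplus is zero; producer surplus equals total surplus.
PS equals the full surplus area, 4422.25. Profit = 4422.25 = 4422.25.
Change in economic profit: 4422.25 − 2211.125 = 2211.125.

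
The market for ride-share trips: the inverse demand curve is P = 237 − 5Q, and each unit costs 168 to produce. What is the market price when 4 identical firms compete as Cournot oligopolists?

Cournot with 4 identical firms: the symmetric best-response condition is 237 − 25q = 168. Each firm produces q = 2.76, total output Q = 11.04, price P = 181.8.

P = 181.8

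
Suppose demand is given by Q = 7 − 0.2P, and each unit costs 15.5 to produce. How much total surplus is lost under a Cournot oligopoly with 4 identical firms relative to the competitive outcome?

DWL = 1.521

Inverting demand: P = 35 − 5Q.
Perfect competition: P = MC = 15.5, so 35 − 5Q = 15.5 and Q = 3.9.
In a 4-firm Cournot equilibrium, symmetry and the first-order condition give q = (35 − 15.5)/(25) = 0.78. So Q = 3.12 and P = 19.4.
DWL is the triangle between Q = 3.12 and Q = 3.9: ½·(3.9 − 3.12)·(19.4 − 15.5) = 1.521.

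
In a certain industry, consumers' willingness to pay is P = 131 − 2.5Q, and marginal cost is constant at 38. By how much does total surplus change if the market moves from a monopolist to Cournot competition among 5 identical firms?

Monopoly sets MR = MC: 131 − 5Q = 38 ⇒ Q = 18.6, P = 131 − 2.5·18.6 = 84.5.
CS = ½·(131 − 84.5)·18.6 = 432.45; PS = (84.5 − 38)·18.6 = 864.9; TS = 1297.35.
Cournot with 5 identical firms: the symmetric best-response condition is 131 − 15q = 38. Each firm produces q = 6.2, total output Q = 31, price P = 53.5.
CS = ½·(131 − 53.5)·31 = 1201.25; PS = (53.5 − 38)·31 = 480.5; TS = 1681.75.
Change in total surplus: 1681.75 − 1297.35 = 384.4.

TS rises by 384.4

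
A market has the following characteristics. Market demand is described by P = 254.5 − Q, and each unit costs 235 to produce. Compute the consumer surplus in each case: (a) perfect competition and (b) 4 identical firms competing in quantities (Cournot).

Competitive firms price at marginal cost: P = 235, giving Q = 19.5.
CS = ½·(254.5 − 235)·19.5 = 190.125.
In a 4-firm Cournot equilibrium, symmetry and the first-order condition give q = (254.5 − 235)/(5) = 3.9. So Q = 15.6 and P = 238.9.
CS = ½·(254.5 − 238.9)·15.6 = 121.68.

Competition: CS = 190.125; Cournot: CS = 121.68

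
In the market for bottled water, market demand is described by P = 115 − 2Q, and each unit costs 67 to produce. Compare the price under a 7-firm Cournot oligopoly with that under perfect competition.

Cournot: P = 73; Competition: P = 67

Cournot with 7 identical firms: the symmetric best-response condition is 115 − 16q = 67. Each firm produces q = 3, total output Q = 21, price P = 73.
Competitive firms price at marginal cost: P = 67, giving Q = 24.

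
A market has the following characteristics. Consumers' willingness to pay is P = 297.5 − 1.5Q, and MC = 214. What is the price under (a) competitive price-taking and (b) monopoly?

Under competition P = MC = 214, so Q = (297.5 − 214)/1.5 = 167/3.
Monopoly sets MR = MC: 297.5 − 3Q = 214 ⇒ Q = 167/6, P = 297.5 − 1.5·167/6 = 255.75.

Competition: P = 214; Monopoly: P = 255.75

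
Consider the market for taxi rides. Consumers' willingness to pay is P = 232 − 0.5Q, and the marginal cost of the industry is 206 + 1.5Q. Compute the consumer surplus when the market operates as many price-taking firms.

Under competition P = MC: 232 − 0.5Q = 206 + 1.5Q ⇒ Q = 13, P = 225.5.
CS = ½·(232 − 225.5)·13 = 42.25.

CS = 42.25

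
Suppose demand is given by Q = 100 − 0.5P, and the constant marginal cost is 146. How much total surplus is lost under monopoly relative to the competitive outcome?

Inverting demand: P = 200 − 2Q.
Perfect competition: P = MC = 146, so 200 − 2Q = 146 and Q = 27.
Monopoly sets MR = MC: 200 − 4Q = 146 ⇒ Q = 13.5, P = 200 − 2·13.5 = 173.
DWL is the triangle between Q = 13.5 and Q = 27: ½·(27 − 13.5)·(173 − 146) = 182.25.

DWL = 182.25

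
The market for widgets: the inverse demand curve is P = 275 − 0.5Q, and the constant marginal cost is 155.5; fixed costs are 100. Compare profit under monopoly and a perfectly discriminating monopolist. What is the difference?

π rises by 7140.125

A monopolist chooses Q where MR = MC. MR = 275 − Q; setting this equal to 155.5 gives Q = 119.5 and P = 215.25.
Profit = (215.25 − 155.5)·119.5 − 100 = 7040.125.
A perfectly discriminating monopolist sells every unit with P(Q) ≥ MC(Q), so output equals the competitive quantity Q = 239. Each buyer pays their reservation price, so CS = 0 and the firm captures all surplus.
PS equals the full surplus area, 14280.25. Profit = 14280.25 − 100 = 14180.25.
Change in profit: 14180.25 − 7040.125 = 7140.125.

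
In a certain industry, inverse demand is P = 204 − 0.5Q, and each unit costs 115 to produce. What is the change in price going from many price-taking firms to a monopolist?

P rises by 44.5

Perfect competition: P = MC = 115, so 204 − 0.5Q = 115 and Q = 178.
The monopolist equates marginal revenue to marginal cost: 204 − Q = 115, so Q = 89. From demand, P = 159.5.
Change in price: 159.5 − 115 = 44.5.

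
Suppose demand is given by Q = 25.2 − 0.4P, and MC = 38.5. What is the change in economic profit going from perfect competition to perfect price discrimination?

Inverting demand: P = 63 − 2.5Q.
Perfect competition: P = MC = 38.5, so 63 − 2.5Q = 38.5 and Q = 9.8.
Profit = (38.5 − 38.5)·9.8 = 0.
A perfectly discriminating monopolist sells every unit with P(Q) ≥ MC(Q), so output equals the competitive quantity Q = 9.8. Each buyer pays their reservation price, so CS = 0 and the firm captures all surplus.
PS equals the full surplus area, 120.05. Profit = 120.05 = 120.05.
Change in economic profit: 120.05 − 0 = 120.05.

π rises by 120.05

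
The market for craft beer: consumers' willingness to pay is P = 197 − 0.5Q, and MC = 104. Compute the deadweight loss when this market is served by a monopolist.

Competitive firms price at marginal cost: P = 104, giving Q = 186.
The monopolist equates marginal revenue to marginal cost: 197 − Q = 104, so Q = 93. From demand, P = 150.5.
DWL is the triangle between Q = 93 and Q = 186: ½·(186 − 93)·(150.5 − 104) = 2162.25.

DWL = 2162.25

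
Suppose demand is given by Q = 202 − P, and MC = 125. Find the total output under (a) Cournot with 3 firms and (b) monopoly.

Inverting demand: P = 202 − Q.
With 3 symmetric Cournot firms, each firm's FOC gives 202 − 4q = 125, so q = 19.25, Q = 3·19.25 = 57.75, and P = 144.25.
A monopolist chooses Q where MR = MC. MR = 202 − 2Q; setting this equal to 125 gives Q = 38.5 and P = 163.5.

Cournot: Q = 57.75; Monopoly: Q = 38.5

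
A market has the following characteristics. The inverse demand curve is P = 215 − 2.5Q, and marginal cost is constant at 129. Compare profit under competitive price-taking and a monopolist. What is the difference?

Perfect competition: P = MC = 129, so 215 − 2.5Q = 129 and Q = 34.4.
Profit = (129 − 129)·34.4 = 0.
The monopolist equates marginal revenue to marginal cost: 215 − 5Q = 129, so Q = 17.2. From demand, P = 172.
Profit = (172 − 129)·17.2 = 739.6.
Change in profit: 739.6 − 0 = 739.6.

Profit rises by 739.6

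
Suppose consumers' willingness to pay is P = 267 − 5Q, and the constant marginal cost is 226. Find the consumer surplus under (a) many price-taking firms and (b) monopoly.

Under competition P = MC = 226, so Q = (267 − 226)/5 = 8.2.
CS = ½·(267 − 226)·8.2 = 168.1.
Monopoly sets MR = MC: 267 − 10Q = 226 ⇒ Q = 4.1, P = 267 − 5·4.1 = 246.5.
CS = ½·(267 − 246.5)·4.1 = 42.025.

Competition: CS = 168.1; Monopoly: CS = 42.025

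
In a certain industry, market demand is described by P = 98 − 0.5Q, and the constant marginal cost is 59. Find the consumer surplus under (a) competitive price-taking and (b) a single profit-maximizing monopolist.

Perfect competition: P = MC = 59, so 98 − 0.5Q = 59 and Q = 78.
CS = ½·(98 − 59)·78 = 1521.
The monopolist equates marginal revenue to marginal cost: 98 − Q = 59, so Q = 39. From demand, P = 78.5.
CS = ½·(98 − 78.5)·39 = 380.25.

Competition: CS = 1521; Monopoly: CS = 380.25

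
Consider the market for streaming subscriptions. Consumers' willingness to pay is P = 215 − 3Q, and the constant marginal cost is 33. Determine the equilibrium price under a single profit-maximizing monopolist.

P = 124

Monopoly sets MR = MC: 215 − 6Q = 33 ⇒ Q = 91/3, P = 215 − 3·91/3 = 124.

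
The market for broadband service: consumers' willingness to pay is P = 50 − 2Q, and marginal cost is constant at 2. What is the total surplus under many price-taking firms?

TS = 576

Perfect competition: P = MC = 2, so 50 − 2Q = 2 and Q = 24.
CS = ½·(50 − 2)·24 = 576; PS = (2 − 2)·24 = 0; TS = 576.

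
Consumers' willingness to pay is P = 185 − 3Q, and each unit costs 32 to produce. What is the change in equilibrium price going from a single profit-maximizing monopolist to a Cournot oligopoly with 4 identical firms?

A monopolist chooses Q where MR = MC. MR = 185 − 6Q; setting this equal to 32 gives Q = 25.5 and P = 108.5.
With 4 symmetric Cournot firms, each firm's FOC gives 185 − 15q = 32, so q = 10.2, Q = 4·10.2 = 40.8, and P = 62.6.
Change in equilibrium price: 62.6 − 108.5 = −45.9.

P falls by 45.9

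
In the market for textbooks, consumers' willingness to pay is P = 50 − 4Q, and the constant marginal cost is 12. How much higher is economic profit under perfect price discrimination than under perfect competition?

Perfect competition: P = MC = 12, so 50 − 4Q = 12 and Q = 9.5.
Profit = (12 − 12)·9.5 = 0.
A perfectly discriminating monopolist sells every unit with P(Q) ≥ MC(Q), so output equals the competitive quantity Q = 9.5. Each buyer pays their reservation price, so CS = 0 and the firm captures all surplus.
PS equals the full surplus area, 180.5. Profit = 180.5 = 180.5.
Change in economic profit: 180.5 − 0 = 180.5.

π rises by 180.5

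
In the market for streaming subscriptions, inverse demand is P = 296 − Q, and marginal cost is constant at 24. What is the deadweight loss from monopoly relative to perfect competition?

Perfect competition: P = MC = 24, so 296 − Q = 24 and Q = 272.
The monopolist equates marginal revenue to marginal cost: 296 − 2Q = 24, so Q = 136. From demand, P = 160.
DWL is the triangle between Q = 136 and Q = 272: ½·(272 − 136)·(160 − 24) = 9248.

DWL = 9248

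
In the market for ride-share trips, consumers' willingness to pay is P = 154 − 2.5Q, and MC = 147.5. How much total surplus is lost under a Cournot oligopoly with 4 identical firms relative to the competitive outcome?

DWL = 0.338

Perfect competition: P = MC = 147.5, so 154 − 2.5Q = 147.5 and Q = 2.6.
With 4 symmetric Cournot firms, each firm's FOC gives 154 − 12.5q = 147.5, so q = 0.52, Q = 4·0.52 = 2.08, and P = 148.8.
DWL is the triangle between Q = 2.08 and Q = 2.6: ½·(2.6 − 2.08)·(148.8 − 147.5) = 0.338.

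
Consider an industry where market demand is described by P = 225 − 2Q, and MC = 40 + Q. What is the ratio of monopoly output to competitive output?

Q_m/Q_c = 0.6

Monopoly sets MR = MC: 225 − 4Q = 40 + Q ⇒ Q = 37, P = 225 − 2·37 = 151.
Competitive equilibrium sets price equal to marginal cost: 225 − 2Q = 40 + Q, so Q = 185/3 and P = 305/3.
Ratio Q_m/Q_c = 37/(185/3) = 0.6.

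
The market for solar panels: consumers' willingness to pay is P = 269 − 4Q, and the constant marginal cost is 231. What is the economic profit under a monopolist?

Profit = 90.25

The monopolist equates marginal revenue to marginal cost: 269 − 8Q = 231, so Q = 4.75. From demand, P = 250.
Profit = (250 − 231)·4.75 = 90.25.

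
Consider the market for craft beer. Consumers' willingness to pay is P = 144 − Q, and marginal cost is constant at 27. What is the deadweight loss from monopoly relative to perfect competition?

DWL = 1711.125

Under competition P = MC = 27, so Q = (144 − 27)/1 = 117.
A monopolist chooses Q where MR = MC. MR = 144 − 2Q; setting this equal to 27 gives Q = 58.5 and P = 85.5.
DWL is the triangle between Q = 58.5 and Q = 117: ½·(117 − 58.5)·(85.5 − 27) = 1711.125.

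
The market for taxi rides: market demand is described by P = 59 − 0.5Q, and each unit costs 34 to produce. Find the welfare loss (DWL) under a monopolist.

DWL = 156.25

Perfect competition: P = MC = 34, so 59 − 0.5Q = 34 and Q = 50.
Monopoly sets MR = MC: 59 − Q = 34 ⇒ Q = 25, P = 59 − 0.5·25 = 46.5.
DWL is the triangle between Q = 25 and Q = 50: ½·(50 − 25)·(46.5 − 34) = 156.25.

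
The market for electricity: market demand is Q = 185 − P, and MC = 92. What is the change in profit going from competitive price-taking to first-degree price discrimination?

π rises by 4324.5

Inverting demand: P = 185 − Q.
Competitive firms price at marginal cost: P = 92, giving Q = 93.
Profit = (92 − 92)·93 = 0.
With perfect price discrimination, output is the efficient level Q = 93 (where demand meets MC), but every buyer pays their willingness to pay: CS = 0 and PS = total surplus.
PS equals the full surplus area, 4324.5. Profit = 4324.5 = 4324.5.
Change in profit: 4324.5 − 0 = 4324.5.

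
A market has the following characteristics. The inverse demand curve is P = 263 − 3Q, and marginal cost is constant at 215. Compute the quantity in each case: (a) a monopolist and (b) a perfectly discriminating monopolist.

Monopoly: Q = 8; Perfect PD: Q = 16

Monopoly sets MR = MC: 263 − 6Q = 215 ⇒ Q = 8, P = 263 − 3·8 = 239.
Under first-degree price discrimination the firm charges each unit its demand price and produces up to where P = MC, i.e. Q = 16. Consumer surplus is zero; producer surplus equals total surplus.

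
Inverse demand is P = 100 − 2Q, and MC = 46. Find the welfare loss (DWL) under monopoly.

Competitive firms price at marginal cost: P = 46, giving Q = 27.
Monopoly sets MR = MC: 100 − 4Q = 46 ⇒ Q = 13.5, P = 100 − 2·13.5 = 73.
DWL is the triangle between Q = 13.5 and Q = 27: ½·(27 − 13.5)·(73 − 46) = 182.25.

DWL = 182.25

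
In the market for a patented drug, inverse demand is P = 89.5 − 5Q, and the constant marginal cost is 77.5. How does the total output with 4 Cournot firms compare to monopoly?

In a 4-firm Cournot equilibrium, symmetry and the first-order condition give q = (89.5 − 77.5)/(25) = 0.48. So Q = 1.92 and P = 79.9.
The monopolist equates marginal revenue to marginal cost: 89.5 − 10Q = 77.5, so Q = 1.2. From demand, P = 83.5.

Cournot: Q = 1.92; Monopoly: Q = 1.2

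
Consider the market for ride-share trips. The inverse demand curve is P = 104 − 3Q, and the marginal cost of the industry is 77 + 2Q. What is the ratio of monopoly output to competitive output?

Q_m/Q_c = 0.625

A monopolist chooses Q where MR = MC. MR = 104 − 6Q; setting this equal to 77 + 2Q gives Q = 3.375 and P = 93.875.
Under competition P = MC: 104 − 3Q = 77 + 2Q ⇒ Q = 5.4, P = 87.8.
Ratio Q_m/Q_c = 3.375/5.4 = 0.625.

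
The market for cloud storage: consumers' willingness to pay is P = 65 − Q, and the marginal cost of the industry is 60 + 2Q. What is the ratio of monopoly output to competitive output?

Q_m/Q_c = 0.75

The monopolist equates marginal revenue to marginal cost: 65 − 2Q = 60 + 2Q, so Q = 1.25. From demand, P = 63.75.
Under competition P = MC: 65 − Q = 60 + 2Q ⇒ Q = 5/3, P = 190/3.
Ratio Q_m/Q_c = 1.25/(5/3) = 0.75.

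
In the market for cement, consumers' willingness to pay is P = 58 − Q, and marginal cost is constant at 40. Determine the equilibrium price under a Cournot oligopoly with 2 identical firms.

In a 2-firm Cournot equilibrium, symmetry and the first-order condition give q = (58 − 40)/(3) = 6. So Q = 12 and P = 46.

P = 46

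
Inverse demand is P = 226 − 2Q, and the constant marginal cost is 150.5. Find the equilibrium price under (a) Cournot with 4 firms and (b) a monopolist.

Cournot: P = 165.6; Monopoly: P = 188.25

In a 4-firm Cournot equilibrium, symmetry and the first-order condition give q = (226 − 150.5)/(10) = 7.55. So Q = 30.2 and P = 165.6.
Monopoly sets MR = MC: 226 − 4Q = 150.5 ⇒ Q = 18.875, P = 226 − 2·18.875 = 188.25.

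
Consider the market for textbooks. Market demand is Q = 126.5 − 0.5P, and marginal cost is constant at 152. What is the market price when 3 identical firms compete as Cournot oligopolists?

P = 177.25

Inverting demand: P = 253 − 2Q.
Cournot with 3 identical firms: the symmetric best-response condition is 253 − 8q = 152. Each firm produces q = 12.625, total output Q = 37.875, price P = 177.25.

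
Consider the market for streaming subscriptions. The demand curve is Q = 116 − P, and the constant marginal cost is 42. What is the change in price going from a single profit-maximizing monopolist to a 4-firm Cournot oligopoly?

Inverting demand: P = 116 − Q.
The monopolist equates marginal revenue to marginal cost: 116 − 2Q = 42, so Q = 37. From demand, P = 79.
In a 4-firm Cournot equilibrium, symmetry and the first-order condition give q = (116 − 42)/(5) = 14.8. So Q = 59.2 and P = 56.8.
Change in price: 56.8 − 79 = −22.2.

Price falls by 22.2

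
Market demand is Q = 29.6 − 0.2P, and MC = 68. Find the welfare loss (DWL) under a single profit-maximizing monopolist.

DWL = 160

Inverting demand: P = 148 − 5Q.
Perfect competition: P = MC = 68, so 148 − 5Q = 68 and Q = 16.
Monopoly sets MR = MC: 148 − 10Q = 68 ⇒ Q = 8, P = 148 − 5·8 = 108.
DWL is the triangle between Q = 8 and Q = 16: ½·(16 − 8)·(108 − 68) = 160.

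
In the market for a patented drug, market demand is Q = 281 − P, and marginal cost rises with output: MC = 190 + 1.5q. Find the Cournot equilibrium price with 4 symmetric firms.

Inverting demand: P = 281 − Q.
With 4 symmetric Cournot firms, each firm's FOC gives 281 − 5q = 190 + 1.5q, so q = 14, Q = 4·14 = 56, and P = 225.

P = 225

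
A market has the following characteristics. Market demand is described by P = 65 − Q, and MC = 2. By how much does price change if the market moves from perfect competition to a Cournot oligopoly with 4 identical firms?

Competitive firms price at marginal cost: P = 2, giving Q = 63.
With 4 symmetric Cournot firms, each firm's FOC gives 65 − 5q = 2, so q = 12.6, Q = 4·12.6 = 50.4, and P = 14.6.
Change in price: 14.6 − 2 = 12.6.

P rises by 12.6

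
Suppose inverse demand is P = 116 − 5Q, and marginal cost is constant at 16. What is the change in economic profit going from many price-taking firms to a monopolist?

Perfect competition: P = MC = 16, so 116 − 5Q = 16 and Q = 20.
Profit = (16 − 16)·20 = 0.
A monopolist chooses Q where MR = MC. MR = 116 − 10Q; setting this equal to 16 gives Q = 10 and P = 66.
Profit = (66 − 16)·10 = 500.
Change in economic profit: 500 − 0 = 500.

Economic profit rises by 500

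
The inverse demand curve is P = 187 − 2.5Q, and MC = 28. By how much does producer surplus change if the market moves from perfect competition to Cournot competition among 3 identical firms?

Competitive firms price at marginal cost: P = 28, giving Q = 63.6.
PS = (28 − 28)·63.6 = 0.
With 3 symmetric Cournot firms, each firm's FOC gives 187 − 10q = 28, so q = 15.9, Q = 3·15.9 = 47.7, and P = 67.75.
PS = (67.75 − 28)·47.7 = 1896.075.
Change in producer surplus: 1896.075 − 0 = 1896.075.

PS rises by 1896.075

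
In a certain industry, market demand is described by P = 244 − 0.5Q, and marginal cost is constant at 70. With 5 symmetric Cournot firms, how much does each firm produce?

In a 5-firm Cournot equilibrium, symmetry and the first-order condition give q = (244 − 70)/(3) = 58. So Q = 290 and P = 99.

q_i = 58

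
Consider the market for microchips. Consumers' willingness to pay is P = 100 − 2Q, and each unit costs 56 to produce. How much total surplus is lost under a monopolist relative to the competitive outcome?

DWL = 121

Under competition P = MC = 56, so Q = (100 − 56)/2 = 22.
A monopolist chooses Q where MR = MC. MR = 100 − 4Q; setting this equal to 56 gives Q = 11 and P = 78.
DWL is the triangle between Q = 11 and Q = 22: ½·(22 − 11)·(78 − 56) = 121.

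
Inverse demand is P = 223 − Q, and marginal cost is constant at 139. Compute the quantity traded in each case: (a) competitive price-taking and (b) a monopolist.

Under competition P = MC = 139, so Q = (223 − 139)/1 = 84.
A monopolist chooses Q where MR = MC. MR = 223 − 2Q; setting this equal to 139 gives Q = 42 and P = 181.

Competition: Q = 84; Monopoly: Q = 42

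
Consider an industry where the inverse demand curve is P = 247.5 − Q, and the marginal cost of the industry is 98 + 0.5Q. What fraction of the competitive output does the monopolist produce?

Monopoly sets MR = MC: 247.5 − 2Q = 98 + 0.5Q ⇒ Q = 59.8, P = 247.5 − 59.8 = 187.7.
Under competition P = MC: 247.5 − Q = 98 + 0.5Q ⇒ Q = 299/3, P = 887/6.
Ratio Q_m/Q_c = 59.8/(299/3) = 0.6.

Q_m/Q_c = 0.6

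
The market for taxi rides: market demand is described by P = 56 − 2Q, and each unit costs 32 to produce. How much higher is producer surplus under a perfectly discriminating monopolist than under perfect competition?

Competitive firms price at marginal cost: P = 32, giving Q = 12.
PS = (32 − 32)·12 = 0.
Under first-degree price discrimination the firm charges each unit its demand price and produces up to where P = MC, i.e. Q = 12. Consumer surplus is zero; producer surplus equals total surplus.
PS = ½·(56 − 32)·12 = 144.
Change in producer surplus: 144 − 0 = 144.

PS rises by 144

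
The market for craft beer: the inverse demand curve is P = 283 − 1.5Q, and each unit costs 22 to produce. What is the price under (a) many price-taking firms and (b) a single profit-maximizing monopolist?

Competition: P = 22; Monopoly: P = 152.5

Perfect competition: P = MC = 22, so 283 − 1.5Q = 22 and Q = 174.
The monopolist equates marginal revenue to marginal cost: 283 − 3Q = 22, so Q = 87. From demand, P = 152.5.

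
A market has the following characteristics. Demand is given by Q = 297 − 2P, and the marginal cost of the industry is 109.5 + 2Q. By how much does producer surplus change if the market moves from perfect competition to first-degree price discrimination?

Inverting demand: P = 148.5 − 0.5Q.
Under competition P = MC: 148.5 − 0.5Q = 109.5 + 2Q ⇒ Q = 15.6, P = 140.7.
PS = P·Q − VC(Q) = 140.7·15.6 − (109.5·15.6 + ½·2·15.6²) = 243.36.
With perfect price discrimination, output is the efficient level Q = 15.6 (where demand meets MC), but every buyer pays their willingness to pay: CS = 0 and PS = total surplus.
PS = ½·(148.5 − 109.5)·15.6 = 304.2.
Change in producer surplus: 304.2 − 243.36 = 60.84.

Producer surplus rises by 60.84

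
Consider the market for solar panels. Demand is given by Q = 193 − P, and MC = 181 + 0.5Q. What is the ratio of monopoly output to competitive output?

Q_m/Q_c = 0.6

Inverting demand: P = 193 − Q.
The monopolist equates marginal revenue to marginal cost: 193 − 2Q = 181 + 0.5Q, so Q = 4.8. From demand, P = 188.2.
Competitive equilibrium sets price equal to marginal cost: 193 − Q = 181 + 0.5Q, so Q = 8 and P = 185.
Ratio Q_m/Q_c = 4.8/8 = 0.6.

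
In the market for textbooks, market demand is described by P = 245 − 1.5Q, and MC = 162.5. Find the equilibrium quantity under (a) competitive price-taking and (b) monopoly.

Competition: Q = 55; Monopoly: Q = 27.5

Perfect competition: P = MC = 162.5, so 245 − 1.5Q = 162.5 and Q = 55.
Monopoly sets MR = MC: 245 − 3Q = 162.5 ⇒ Q = 27.5, P = 245 − 1.5·27.5 = 203.75.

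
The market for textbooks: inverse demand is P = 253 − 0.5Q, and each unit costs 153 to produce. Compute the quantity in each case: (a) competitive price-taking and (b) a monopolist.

Perfect competition: P = MC = 153, so 253 − 0.5Q = 153 and Q = 200.
The monopolist equates marginal revenue to marginal cost: 253 − Q = 153, so Q = 100. From demand, P = 203.

Competition: Q = 200; Monopoly: Q = 100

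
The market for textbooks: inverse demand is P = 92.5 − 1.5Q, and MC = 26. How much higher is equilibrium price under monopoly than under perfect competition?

P rises by 33.25

Competitive firms price at marginal cost: P = 26, giving Q = 133/3.
A monopolist chooses Q where MR = MC. MR = 92.5 − 3Q; setting this equal to 26 gives Q = 133/6 and P = 59.25.
Change in equilibrium price: 59.25 − 26 = 33.25.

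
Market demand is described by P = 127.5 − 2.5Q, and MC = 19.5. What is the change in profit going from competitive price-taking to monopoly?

Competitive firms price at marginal cost: P = 19.5, giving Q = 43.2.
Profit = (19.5 − 19.5)·43.2 = 0.
The monopolist equates marginal revenue to marginal cost: 127.5 − 5Q = 19.5, so Q = 21.6. From demand, P = 73.5.
Profit = (73.5 − 19.5)·21.6 = 1166.4.
Change in profit: 1166.4 − 0 = 1166.4.

Profit rises by 1166.4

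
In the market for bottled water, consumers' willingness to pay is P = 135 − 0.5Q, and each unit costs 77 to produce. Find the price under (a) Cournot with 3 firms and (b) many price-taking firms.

Cournot: P = 91.5; Competition: P = 77

Cournot with 3 identical firms: the symmetric best-response condition is 135 − 2q = 77. Each firm produces q = 29, total output Q = 87, price P = 91.5.
Competitive firms price at marginal cost: P = 77, giving Q = 116.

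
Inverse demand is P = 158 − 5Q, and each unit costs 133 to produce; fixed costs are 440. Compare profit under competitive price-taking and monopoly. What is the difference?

Profit rises by 31.25

Competitive firms price at marginal cost: P = 133, giving Q = 5.
Profit = (133 − 133)·5 − 440 = −440.
A monopolist chooses Q where MR = MC. MR = 158 − 10Q; setting this equal to 133 gives Q = 2.5 and P = 145.5.
Profit = (145.5 − 133)·2.5 − 440 = −408.75.
Change in profit: −408.75 − −440 = 31.25.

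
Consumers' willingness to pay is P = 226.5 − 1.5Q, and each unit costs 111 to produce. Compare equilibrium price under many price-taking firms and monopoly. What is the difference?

Equilibrium price rises by 57.75

Under competition P = MC = 111, so Q = (226.5 − 111)/1.5 = 77.
A monopolist chooses Q where MR = MC. MR = 226.5 − 3Q; setting this equal to 111 gives Q = 38.5 and P = 168.75.
Change in equilibrium price: 168.75 − 111 = 57.75.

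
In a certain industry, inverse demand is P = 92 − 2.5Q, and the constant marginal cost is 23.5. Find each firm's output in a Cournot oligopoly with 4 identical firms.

Cournot with 4 identical firms: the symmetric best-response condition is 92 − 12.5q = 23.5. Each firm produces q = 5.48, total output Q = 21.92, price P = 37.2.

q_i = 5.48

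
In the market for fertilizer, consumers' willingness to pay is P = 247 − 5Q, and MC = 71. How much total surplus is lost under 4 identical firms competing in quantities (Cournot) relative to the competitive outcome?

DWL = 123.904

Under competition P = MC = 71, so Q = (247 − 71)/5 = 35.2.
In a 4-firm Cournot equilibrium, symmetry and the first-order condition give q = (247 − 71)/(25) = 7.04. So Q = 28.16 and P = 106.2.
DWL is the triangle between Q = 28.16 and Q = 35.2: ½·(35.2 − 28.16)·(106.2 − 71) = 123.904.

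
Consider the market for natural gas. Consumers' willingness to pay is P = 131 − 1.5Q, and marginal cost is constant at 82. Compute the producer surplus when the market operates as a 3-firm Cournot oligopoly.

Cournot with 3 identical firms: the symmetric best-response condition is 131 − 6q = 82. Each firm produces q = 49/6, total output Q = 24.5, price P = 94.25.
PS = (94.25 − 82)·24.5 = 300.125.

PS = 300.125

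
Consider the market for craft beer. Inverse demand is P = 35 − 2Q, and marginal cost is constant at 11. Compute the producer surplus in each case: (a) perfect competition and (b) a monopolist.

Competitive firms price at marginal cost: P = 11, giving Q = 12.
PS = (11 − 11)·12 = 0.
A monopolist chooses Q where MR = MC. MR = 35 − 4Q; setting this equal to 11 gives Q = 6 and P = 23.
PS = (23 − 11)·6 = 72.

Competition: PS = 0; Monopoly: PS = 72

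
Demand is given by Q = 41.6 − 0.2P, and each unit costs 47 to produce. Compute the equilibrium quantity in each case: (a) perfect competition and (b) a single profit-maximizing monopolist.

Inverting demand: P = 208 − 5Q.
Perfect competition: P = MC = 47, so 208 − 5Q = 47 and Q = 32.2.
Monopoly sets MR = MC: 208 − 10Q = 47 ⇒ Q = 16.1, P = 208 − 5·16.1 = 127.5.

Competition: Q = 32.2; Monopoly: Q = 16.1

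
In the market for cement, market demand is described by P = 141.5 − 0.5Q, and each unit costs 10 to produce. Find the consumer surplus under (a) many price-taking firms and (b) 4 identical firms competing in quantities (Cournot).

Competitive firms price at marginal cost: P = 10, giving Q = 263.
CS = ½·(141.5 − 10)·263 = 17292.25.
In a 4-firm Cournot equilibrium, symmetry and the first-order condition give q = (141.5 − 10)/(2.5) = 52.6. So Q = 210.4 and P = 36.3.
CS = ½·(141.5 − 36.3)·210.4 = 11067.04.

Competition: CS = 17292.25; Cournot: CS = 11067.04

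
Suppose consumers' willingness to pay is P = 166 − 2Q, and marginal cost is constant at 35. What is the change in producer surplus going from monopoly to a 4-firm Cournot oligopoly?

Monopoly sets MR = MC: 166 − 4Q = 35 ⇒ Q = 32.75, P = 166 − 2·32.75 = 100.5.
PS = (100.5 − 35)·32.75 = 2145.125.
With 4 symmetric Cournot firms, each firm's FOC gives 166 − 10q = 35, so q = 13.1, Q = 4·13.1 = 52.4, and P = 61.2.
PS = (61.2 − 35)·52.4 = 1372.88.
Change in producer surplus: 1372.88 − 2145.125 = −772.245.

Producer surplus falls by 772.245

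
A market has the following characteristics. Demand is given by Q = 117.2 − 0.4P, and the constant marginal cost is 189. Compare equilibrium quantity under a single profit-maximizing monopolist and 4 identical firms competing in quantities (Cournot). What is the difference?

Equilibrium quantity rises by 12.48

Inverting demand: P = 293 − 2.5Q.
Monopoly sets MR = MC: 293 − 5Q = 189 ⇒ Q = 20.8, P = 293 − 2.5·20.8 = 241.
With 4 symmetric Cournot firms, each firm's FOC gives 293 − 12.5q = 189, so q = 8.32, Q = 4·8.32 = 33.28, and P = 209.8.
Change in equilibrium quantity: 33.28 − 20.8 = 12.48.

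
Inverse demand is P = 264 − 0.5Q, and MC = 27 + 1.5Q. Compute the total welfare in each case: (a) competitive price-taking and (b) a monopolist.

Competition: TS = 14042.25; Monopoly: TS = 13480.56

Competitive equilibrium sets price equal to marginal cost: 264 − 0.5Q = 27 + 1.5Q, so Q = 118.5 and P = 204.75.
CS = ½·(264 − 204.75)·118.5 = 56169/16; PS = (204.75·118.5 − 27·118.5 − ½·1.5·118.5²) = 168507/16; TS = 14042.25.
Monopoly sets MR = MC: 264 − Q = 27 + 1.5Q ⇒ Q = 94.8, P = 264 − 0.5·94.8 = 216.6.
CS = ½·(264 − 216.6)·94.8 = 2246.76; PS = (216.6·94.8 − 27·94.8 − ½·1.5·94.8²) = 11233.8; TS = 13480.56.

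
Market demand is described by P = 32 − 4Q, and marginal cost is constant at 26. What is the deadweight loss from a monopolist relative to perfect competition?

Competitive firms price at marginal cost: P = 26, giving Q = 1.5.
The monopolist equates marginal revenue to marginal cost: 32 − 8Q = 26, so Q = 0.75. From demand, P = 29.
DWL is the triangle between Q = 0.75 and Q = 1.5: ½·(1.5 − 0.75)·(29 − 26) = 1.125.

DWL = 1.125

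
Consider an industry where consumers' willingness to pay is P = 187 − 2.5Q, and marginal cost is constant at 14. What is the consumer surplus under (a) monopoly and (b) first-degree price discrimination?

Monopoly: CS = 1496.45; Perfect PD: CS = 0

Monopoly sets MR = MC: 187 − 5Q = 14 ⇒ Q = 34.6, P = 187 − 2.5·34.6 = 100.5.
CS = ½·(187 − 100.5)·34.6 = 1496.45.
Under first-degree price discrimination the firm charges each unit its demand price and produces up to where P = MC, i.e. Q = 69.2. Consumer surplus is zero; producer surplus equals total surplus.
CS = 0.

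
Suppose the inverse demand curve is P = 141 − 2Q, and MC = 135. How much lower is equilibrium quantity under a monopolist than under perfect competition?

Under competition P = MC = 135, so Q = (141 − 135)/2 = 3.
The monopolist equates marginal revenue to marginal cost: 141 − 4Q = 135, so Q = 1.5. From demand, P = 138.
Change in equilibrium quantity: 1.5 − 3 = −1.5.

Q falls by 1.5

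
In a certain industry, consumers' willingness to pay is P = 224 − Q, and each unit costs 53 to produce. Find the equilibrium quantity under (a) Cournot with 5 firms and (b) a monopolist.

In a 5-firm Cournot equilibrium, symmetry and the first-order condition give q = (224 − 53)/(6) = 28.5. So Q = 142.5 and P = 81.5.
A monopolist chooses Q where MR = MC. MR = 224 − 2Q; setting this equal to 53 gives Q = 85.5 and P = 138.5.

Cournot: Q = 142.5; Monopoly: Q = 85.5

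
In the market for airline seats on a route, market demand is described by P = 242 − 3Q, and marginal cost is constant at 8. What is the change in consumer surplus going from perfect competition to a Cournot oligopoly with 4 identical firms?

Under competition P = MC = 8, so Q = (242 − 8)/3 = 78.
CS = ½·(242 − 8)·78 = 9126.
Cournot with 4 identical firms: the symmetric best-response condition is 242 − 15q = 8. Each firm produces q = 15.6, total output Q = 62.4, price P = 54.8.
CS = ½·(242 − 54.8)·62.4 = 5840.64.
Change in consumer surplus: 5840.64 − 9126 = −3285.36.

CS falls by 3285.36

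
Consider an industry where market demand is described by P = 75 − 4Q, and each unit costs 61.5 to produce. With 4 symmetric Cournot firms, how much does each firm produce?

In a 4-firm Cournot equilibrium, symmetry and the first-order condition give q = (75 − 61.5)/(20) = 0.675. So Q = 2.7 and P = 64.2.

q_i = 0.675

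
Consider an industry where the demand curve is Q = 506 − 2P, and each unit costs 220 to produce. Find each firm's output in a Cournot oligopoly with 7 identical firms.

q_i = 8.25

Inverting demand: P = 253 − 0.5Q.
With 7 symmetric Cournot firms, each firm's FOC gives 253 − 4q = 220, so q = 8.25, Q = 7·8.25 = 57.75, and P = 224.125.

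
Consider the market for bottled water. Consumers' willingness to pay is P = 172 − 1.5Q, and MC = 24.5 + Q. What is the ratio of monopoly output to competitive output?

The monopolist equates marginal revenue to marginal cost: 172 − 3Q = 24.5 + Q, so Q = 36.875. From demand, P = 1867/16.
Under competition P = MC: 172 − 1.5Q = 24.5 + Q ⇒ Q = 59, P = 83.5.
Ratio Q_m/Q_c = 36.875/59 = 0.625.

Q_m/Q_c = 0.625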